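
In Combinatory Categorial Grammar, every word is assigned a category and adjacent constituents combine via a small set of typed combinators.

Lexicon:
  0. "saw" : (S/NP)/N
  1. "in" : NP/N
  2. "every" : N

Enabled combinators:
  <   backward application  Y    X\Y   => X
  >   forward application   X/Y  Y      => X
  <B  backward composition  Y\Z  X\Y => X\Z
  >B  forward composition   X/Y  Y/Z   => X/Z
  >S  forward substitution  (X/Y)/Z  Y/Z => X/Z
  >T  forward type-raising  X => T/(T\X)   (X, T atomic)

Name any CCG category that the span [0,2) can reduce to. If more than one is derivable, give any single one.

S/N

[0,3] S   >
  [0,2] S/N   >S
    [0,1] "saw" : (S/NP)/N
    [1,2] "in" : NP/N
  [2,3] "every" : N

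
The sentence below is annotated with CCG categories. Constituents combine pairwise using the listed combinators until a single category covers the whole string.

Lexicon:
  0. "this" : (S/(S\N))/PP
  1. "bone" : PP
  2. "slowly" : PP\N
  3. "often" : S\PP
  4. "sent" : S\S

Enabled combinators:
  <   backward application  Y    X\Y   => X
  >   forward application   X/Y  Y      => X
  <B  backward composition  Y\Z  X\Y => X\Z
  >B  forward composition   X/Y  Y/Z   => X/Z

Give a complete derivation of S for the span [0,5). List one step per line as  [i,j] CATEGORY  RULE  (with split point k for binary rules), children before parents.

[0,1] (S/(S\N))/PP  lex  "this"
[1,2] PP  lex  "bone"
[0,2] S/(S\N)  >  k=1
[2,3] PP\N  lex  "slowly"
[3,4] S\PP  lex  "often"
[2,4] S\N  <B  k=3
[4,5] S\S  lex  "sent"
[2,5] S\N  <B  k=4
[0,5] S  >  k=2

[0,5] S   >
  [0,2] S/(S\N)   >
    [0,1] "this" : (S/(S\N))/PP
    [1,2] "bone" : PP
  [2,5] S\N   <B
    [2,4] S\N   <B
      [2,3] "slowly" : PP\N
      [3,4] "often" : S\PP
    [4,5] "sent" : S\S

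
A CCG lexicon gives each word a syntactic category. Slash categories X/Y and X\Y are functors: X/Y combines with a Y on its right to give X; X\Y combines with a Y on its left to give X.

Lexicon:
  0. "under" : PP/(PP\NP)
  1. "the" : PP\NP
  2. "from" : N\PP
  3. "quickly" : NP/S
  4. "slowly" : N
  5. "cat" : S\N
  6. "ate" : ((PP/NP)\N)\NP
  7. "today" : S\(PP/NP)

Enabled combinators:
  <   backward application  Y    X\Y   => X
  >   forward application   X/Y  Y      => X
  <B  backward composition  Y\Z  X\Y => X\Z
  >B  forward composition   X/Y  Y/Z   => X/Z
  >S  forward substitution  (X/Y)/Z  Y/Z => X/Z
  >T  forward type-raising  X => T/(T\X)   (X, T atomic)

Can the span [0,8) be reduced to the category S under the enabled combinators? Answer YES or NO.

[0,8] S   <
  [0,3] N   <
    [0,2] PP   >
      [0,1] "under" : PP/(PP\NP)
      [1,2] "the" : PP\NP
    [2,3] "from" : N\PP
  [3,8] S\N   <B
    [3,7] (PP/NP)\N   <
      [3,6] NP   >
        [3,4] "quickly" : NP/S
        [4,6] S   <
          [4,5] "slowly" : N
          [5,6] "cat" : S\N
      [6,7] "ate" : ((PP/NP)\N)\NP
    [7,8] "today" : S\(PP/NP)

YES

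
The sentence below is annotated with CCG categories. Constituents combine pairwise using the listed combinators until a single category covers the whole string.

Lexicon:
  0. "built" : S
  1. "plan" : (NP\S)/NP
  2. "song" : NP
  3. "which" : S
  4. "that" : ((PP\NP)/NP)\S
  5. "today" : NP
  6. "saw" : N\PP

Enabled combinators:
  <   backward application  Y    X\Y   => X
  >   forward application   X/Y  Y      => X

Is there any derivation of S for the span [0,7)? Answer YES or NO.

S (NP\S)/NP NP S ((PP\NP)/NP)\S NP N\PP
CKY chart[0,7] = {N}; S ∉ chart

NO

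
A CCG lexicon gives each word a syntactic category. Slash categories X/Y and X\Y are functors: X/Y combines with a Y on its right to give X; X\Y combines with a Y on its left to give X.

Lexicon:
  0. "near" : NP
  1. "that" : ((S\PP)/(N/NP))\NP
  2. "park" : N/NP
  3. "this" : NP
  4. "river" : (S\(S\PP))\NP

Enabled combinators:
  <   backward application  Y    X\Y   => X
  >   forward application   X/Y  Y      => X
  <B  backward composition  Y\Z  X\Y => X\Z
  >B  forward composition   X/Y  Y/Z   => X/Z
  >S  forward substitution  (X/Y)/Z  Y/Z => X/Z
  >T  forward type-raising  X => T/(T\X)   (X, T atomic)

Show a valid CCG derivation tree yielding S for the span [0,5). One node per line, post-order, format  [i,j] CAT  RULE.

[0,1] NP  lex  "near"
[1,2] ((S\PP)/(N/NP))\NP  lex  "that"
[0,2] (S\PP)/(N/NP)  <  k=1
[2,3] N/NP  lex  "park"
[0,3] S\PP  >  k=2
[3,4] NP  lex  "this"
[4,5] (S\(S\PP))\NP  lex  "river"
[3,5] S\(S\PP)  <  k=4
[0,5] S  <  k=3

[0,5] S   <
  [0,3] S\PP   >
    [0,2] (S\PP)/(N/NP)   <
      [0,1] "near" : NP
      [1,2] "that" : ((S\PP)/(N/NP))\NP
    [2,3] "park" : N/NP
  [3,5] S\(S\PP)   <
    [3,4] "this" : NP
    [4,5] "river" : (S\(S\PP))\NP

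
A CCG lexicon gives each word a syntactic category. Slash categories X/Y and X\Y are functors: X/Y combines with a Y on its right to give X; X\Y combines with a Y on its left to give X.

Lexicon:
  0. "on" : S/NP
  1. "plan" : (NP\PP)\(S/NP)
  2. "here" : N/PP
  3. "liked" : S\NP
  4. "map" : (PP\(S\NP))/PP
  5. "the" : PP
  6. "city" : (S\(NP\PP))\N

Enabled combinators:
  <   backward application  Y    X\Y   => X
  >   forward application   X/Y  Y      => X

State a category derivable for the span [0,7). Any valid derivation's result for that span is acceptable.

[0,7] S   <
  [0,2] NP\PP   <
    [0,1] "on" : S/NP
    [1,2] "plan" : (NP\PP)\(S/NP)
  [2,7] S\(NP\PP)   <
    [2,6] N   >
      [2,3] "here" : N/PP
      [3,6] PP   <
        [3,4] "liked" : S\NP
        [4,6] PP\(S\NP)   >
          [4,5] "map" : (PP\(S\NP))/PP
          [5,6] "the" : PP
    [6,7] "city" : (S\(NP\PP))\N

S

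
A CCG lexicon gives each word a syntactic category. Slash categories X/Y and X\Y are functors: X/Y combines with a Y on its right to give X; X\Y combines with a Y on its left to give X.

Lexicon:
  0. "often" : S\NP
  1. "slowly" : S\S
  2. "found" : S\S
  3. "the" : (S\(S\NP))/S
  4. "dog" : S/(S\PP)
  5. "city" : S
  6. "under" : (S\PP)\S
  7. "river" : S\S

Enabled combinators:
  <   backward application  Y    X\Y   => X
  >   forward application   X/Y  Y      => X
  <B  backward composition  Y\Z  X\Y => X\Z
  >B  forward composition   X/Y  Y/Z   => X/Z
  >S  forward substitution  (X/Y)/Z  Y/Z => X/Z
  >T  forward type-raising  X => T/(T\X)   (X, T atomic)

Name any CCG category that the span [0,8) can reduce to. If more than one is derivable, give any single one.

S

[0,8] S   <
  [0,3] S\NP   <B
    [0,1] "often" : S\NP
    [1,3] S\S   <B
      [1,2] "slowly" : S\S
      [2,3] "found" : S\S
  [3,8] S\(S\NP)   >
    [3,4] "the" : (S\(S\NP))/S
    [4,8] S   >
      [4,5] "dog" : S/(S\PP)
      [5,8] S\PP   <B
        [5,7] S\PP   <
          [5,6] "city" : S
          [6,7] "under" : (S\PP)\S
        [7,8] "river" : S\S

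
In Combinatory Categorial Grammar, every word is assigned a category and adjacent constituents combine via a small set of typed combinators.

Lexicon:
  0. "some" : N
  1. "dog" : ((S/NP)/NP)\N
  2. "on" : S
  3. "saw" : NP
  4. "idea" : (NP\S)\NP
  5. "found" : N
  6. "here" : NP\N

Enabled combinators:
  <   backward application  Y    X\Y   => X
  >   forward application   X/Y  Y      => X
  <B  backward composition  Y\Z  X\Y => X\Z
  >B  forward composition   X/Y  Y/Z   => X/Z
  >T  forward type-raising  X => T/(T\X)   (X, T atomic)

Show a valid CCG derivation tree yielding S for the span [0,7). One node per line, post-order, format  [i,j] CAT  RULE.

[0,1] N  lex  "some"
[1,2] ((S/NP)/NP)\N  lex  "dog"
[0,2] (S/NP)/NP  <  k=1
[2,3] S  lex  "on"
[3,4] NP  lex  "saw"
[4,5] (NP\S)\NP  lex  "idea"
[3,5] NP\S  <  k=4
[2,5] NP  <  k=3
[0,5] S/NP  >  k=2
[5,6] N  lex  "found"
[6,7] NP\N  lex  "here"
[5,7] NP  <  k=6
[0,7] S  >  k=5

[0,7] S   >
  [0,5] S/NP   >
    [0,2] (S/NP)/NP   <
      [0,1] "some" : N
      [1,2] "dog" : ((S/NP)/NP)\N
    [2,5] NP   <
      [2,3] "on" : S
      [3,5] NP\S   <
        [3,4] "saw" : NP
        [4,5] "idea" : (NP\S)\NP
  [5,7] NP   <
    [5,6] "found" : N
    [6,7] "here" : NP\N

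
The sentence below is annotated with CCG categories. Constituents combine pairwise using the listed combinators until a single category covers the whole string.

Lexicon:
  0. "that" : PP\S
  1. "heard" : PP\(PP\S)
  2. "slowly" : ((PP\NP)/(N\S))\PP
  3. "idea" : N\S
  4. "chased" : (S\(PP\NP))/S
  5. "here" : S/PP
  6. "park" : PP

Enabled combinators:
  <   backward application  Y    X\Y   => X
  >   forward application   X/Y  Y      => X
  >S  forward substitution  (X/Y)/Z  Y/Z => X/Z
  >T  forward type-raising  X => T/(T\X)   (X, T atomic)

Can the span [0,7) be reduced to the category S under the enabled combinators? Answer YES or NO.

YES

[0,7] S   <
  [0,4] PP\NP   >
    [0,3] (PP\NP)/(N\S)   <
      [0,2] PP   <
        [0,1] "that" : PP\S
        [1,2] "heard" : PP\(PP\S)
      [2,3] "slowly" : ((PP\NP)/(N\S))\PP
    [3,4] "idea" : N\S
  [4,7] S\(PP\NP)   >
    [4,5] "chased" : (S\(PP\NP))/S
    [5,7] S   >
      [5,6] "here" : S/PP
      [6,7] "park" : PP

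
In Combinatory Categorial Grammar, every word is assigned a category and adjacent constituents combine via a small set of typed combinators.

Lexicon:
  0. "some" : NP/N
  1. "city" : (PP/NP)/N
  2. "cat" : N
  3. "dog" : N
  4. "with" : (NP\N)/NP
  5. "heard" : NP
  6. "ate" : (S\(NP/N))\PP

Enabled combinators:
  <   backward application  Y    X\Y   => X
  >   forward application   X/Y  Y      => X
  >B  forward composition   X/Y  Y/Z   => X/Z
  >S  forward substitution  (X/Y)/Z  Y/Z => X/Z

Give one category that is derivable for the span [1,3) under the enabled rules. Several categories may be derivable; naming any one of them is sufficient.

PP/NP

[0,7] S   <
  [0,1] "some" : NP/N
  [1,7] S\(NP/N)   <
    [1,6] PP   >
      [1,3] PP/NP   >
        [1,2] "city" : (PP/NP)/N
        [2,3] "cat" : N
      [3,6] NP   <
        [3,4] "dog" : N
        [4,6] NP\N   >
          [4,5] "with" : (NP\N)/NP
          [5,6] "heard" : NP
    [6,7] "ate" : (S\(NP/N))\PP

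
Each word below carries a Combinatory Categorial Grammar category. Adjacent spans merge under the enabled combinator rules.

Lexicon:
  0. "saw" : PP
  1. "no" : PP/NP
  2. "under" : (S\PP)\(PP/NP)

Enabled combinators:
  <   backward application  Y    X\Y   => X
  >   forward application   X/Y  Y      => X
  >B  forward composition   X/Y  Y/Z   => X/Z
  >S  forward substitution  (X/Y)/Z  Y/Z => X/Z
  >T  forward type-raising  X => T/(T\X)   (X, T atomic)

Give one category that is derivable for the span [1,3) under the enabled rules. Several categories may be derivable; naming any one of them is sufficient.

S\PP

[0,3] S   <
  [0,1] "saw" : PP
  [1,3] S\PP   <
    [1,2] "no" : PP/NP
    [2,3] "under" : (S\PP)\(PP/NP)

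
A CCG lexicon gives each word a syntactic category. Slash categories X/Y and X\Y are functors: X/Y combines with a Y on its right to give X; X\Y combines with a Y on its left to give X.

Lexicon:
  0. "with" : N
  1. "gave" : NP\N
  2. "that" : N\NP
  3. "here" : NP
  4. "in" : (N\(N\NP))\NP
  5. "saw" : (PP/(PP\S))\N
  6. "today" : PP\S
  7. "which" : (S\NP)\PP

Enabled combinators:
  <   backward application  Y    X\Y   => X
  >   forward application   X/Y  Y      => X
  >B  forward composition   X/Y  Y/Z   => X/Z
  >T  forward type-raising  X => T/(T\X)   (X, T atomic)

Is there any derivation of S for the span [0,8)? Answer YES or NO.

[0,8] S   <
  [0,2] NP   >
    [0,1] NP/(NP\N)   >T
      [0,1] "with" : N
    [1,2] "gave" : NP\N
  [2,8] S\NP   <
    [2,7] PP   >
      [2,6] PP/(PP\S)   <
        [2,5] N   <
          [2,3] "that" : N\NP
          [3,5] N\(N\NP)   <
            [3,4] "here" : NP
            [4,5] "in" : (N\(N\NP))\NP
        [5,6] "saw" : (PP/(PP\S))\N
      [6,7] "today" : PP\S
    [7,8] "which" : (S\NP)\PP

YES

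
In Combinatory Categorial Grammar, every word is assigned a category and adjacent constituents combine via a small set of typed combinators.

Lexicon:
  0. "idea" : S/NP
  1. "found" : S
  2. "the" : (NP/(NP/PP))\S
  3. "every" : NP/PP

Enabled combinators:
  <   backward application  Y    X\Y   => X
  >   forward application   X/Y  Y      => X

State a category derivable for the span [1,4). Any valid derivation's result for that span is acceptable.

NP

[0,4] S   >
  [0,1] "idea" : S/NP
  [1,4] NP   >
    [1,3] NP/(NP/PP)   <
      [1,2] "found" : S
      [2,3] "the" : (NP/(NP/PP))\S
    [3,4] "every" : NP/PP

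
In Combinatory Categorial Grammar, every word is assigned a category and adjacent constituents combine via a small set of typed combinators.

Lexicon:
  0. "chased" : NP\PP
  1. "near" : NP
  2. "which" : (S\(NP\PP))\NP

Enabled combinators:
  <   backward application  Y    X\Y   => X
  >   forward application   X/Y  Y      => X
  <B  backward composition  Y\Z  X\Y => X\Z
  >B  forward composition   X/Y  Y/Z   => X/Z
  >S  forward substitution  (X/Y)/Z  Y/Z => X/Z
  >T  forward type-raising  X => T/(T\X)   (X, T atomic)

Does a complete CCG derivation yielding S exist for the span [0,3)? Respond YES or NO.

YES

[0,3] S   <
  [0,1] "chased" : NP\PP
  [1,3] S\(NP\PP)   <
    [1,2] "near" : NP
    [2,3] "which" : (S\(NP\PP))\NP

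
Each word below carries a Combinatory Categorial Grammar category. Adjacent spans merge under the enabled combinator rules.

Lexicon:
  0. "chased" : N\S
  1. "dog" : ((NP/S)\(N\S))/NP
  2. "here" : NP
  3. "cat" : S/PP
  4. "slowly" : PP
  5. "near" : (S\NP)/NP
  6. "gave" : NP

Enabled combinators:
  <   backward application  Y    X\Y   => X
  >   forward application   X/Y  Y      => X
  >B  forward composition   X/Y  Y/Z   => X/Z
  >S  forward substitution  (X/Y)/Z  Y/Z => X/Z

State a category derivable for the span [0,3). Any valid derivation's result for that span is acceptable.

NP/S

[0,7] S   <
  [0,5] NP   >
    [0,3] NP/S   <
      [0,1] "chased" : N\S
      [1,3] (NP/S)\(N\S)   >
        [1,2] "dog" : ((NP/S)\(N\S))/NP
        [2,3] "here" : NP
    [3,5] S   >
      [3,4] "cat" : S/PP
      [4,5] "slowly" : PP
  [5,7] S\NP   >
    [5,6] "near" : (S\NP)/NP
    [6,7] "gave" : NP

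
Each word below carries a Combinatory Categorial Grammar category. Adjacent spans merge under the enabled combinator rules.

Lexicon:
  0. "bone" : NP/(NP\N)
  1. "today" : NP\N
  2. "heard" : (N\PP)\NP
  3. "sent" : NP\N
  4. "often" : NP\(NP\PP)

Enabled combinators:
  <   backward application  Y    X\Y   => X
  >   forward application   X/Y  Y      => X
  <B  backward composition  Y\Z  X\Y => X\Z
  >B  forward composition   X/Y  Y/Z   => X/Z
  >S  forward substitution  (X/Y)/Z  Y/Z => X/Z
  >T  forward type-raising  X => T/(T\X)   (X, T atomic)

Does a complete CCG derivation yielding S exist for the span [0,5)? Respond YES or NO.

NO

NP/(NP\N) NP\N (N\PP)\NP NP\N NP\(NP\PP)
CKY chart[0,5] = {N/(N\NP), NP, NP/(NP\NP), PP/(PP\NP), S/(S\NP)}; S ∉ chart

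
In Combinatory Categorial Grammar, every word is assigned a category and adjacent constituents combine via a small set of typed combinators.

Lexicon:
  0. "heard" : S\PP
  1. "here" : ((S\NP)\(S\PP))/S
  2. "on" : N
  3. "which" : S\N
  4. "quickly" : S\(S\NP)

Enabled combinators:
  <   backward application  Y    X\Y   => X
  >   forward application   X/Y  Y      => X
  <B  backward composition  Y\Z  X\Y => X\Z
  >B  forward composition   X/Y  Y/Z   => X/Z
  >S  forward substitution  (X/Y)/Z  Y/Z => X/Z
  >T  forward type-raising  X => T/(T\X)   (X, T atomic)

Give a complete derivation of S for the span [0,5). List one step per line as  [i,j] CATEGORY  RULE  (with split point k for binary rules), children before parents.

[0,1] S\PP  lex  "heard"
[1,2] ((S\NP)\(S\PP))/S  lex  "here"
[2,3] N  lex  "on"
[2,3] S/(S\N)  >T
[3,4] S\N  lex  "which"
[2,4] S  >  k=3
[1,4] (S\NP)\(S\PP)  >  k=2
[0,4] S\NP  <  k=1
[4,5] S\(S\NP)  lex  "quickly"
[0,5] S  <  k=4

[0,5] S   <
  [0,4] S\NP   <
    [0,1] "heard" : S\PP
    [1,4] (S\NP)\(S\PP)   >
      [1,2] "here" : ((S\NP)\(S\PP))/S
      [2,4] S   >
        [2,3] S/(S\N)   >T
          [2,3] "on" : N
        [3,4] "which" : S\N
  [4,5] "quickly" : S\(S\NP)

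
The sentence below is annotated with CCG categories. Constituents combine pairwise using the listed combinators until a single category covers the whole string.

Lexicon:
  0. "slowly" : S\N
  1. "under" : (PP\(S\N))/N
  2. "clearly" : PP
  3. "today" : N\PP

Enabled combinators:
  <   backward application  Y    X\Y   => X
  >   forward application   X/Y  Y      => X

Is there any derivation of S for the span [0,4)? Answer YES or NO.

NO

S\N (PP\(S\N))/N PP N\PP
CKY chart[0,4] = {PP}; S ∉ chart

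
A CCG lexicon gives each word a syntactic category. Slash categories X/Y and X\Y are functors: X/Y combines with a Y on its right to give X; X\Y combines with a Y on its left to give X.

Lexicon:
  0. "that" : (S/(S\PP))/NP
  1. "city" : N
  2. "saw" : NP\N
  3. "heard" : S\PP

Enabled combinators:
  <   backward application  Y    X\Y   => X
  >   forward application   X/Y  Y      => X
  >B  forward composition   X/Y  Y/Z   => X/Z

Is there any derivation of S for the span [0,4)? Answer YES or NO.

YES

[0,4] S   >
  [0,3] S/(S\PP)   >
    [0,1] "that" : (S/(S\PP))/NP
    [1,3] NP   <
      [1,2] "city" : N
      [2,3] "saw" : NP\N
  [3,4] "heard" : S\PP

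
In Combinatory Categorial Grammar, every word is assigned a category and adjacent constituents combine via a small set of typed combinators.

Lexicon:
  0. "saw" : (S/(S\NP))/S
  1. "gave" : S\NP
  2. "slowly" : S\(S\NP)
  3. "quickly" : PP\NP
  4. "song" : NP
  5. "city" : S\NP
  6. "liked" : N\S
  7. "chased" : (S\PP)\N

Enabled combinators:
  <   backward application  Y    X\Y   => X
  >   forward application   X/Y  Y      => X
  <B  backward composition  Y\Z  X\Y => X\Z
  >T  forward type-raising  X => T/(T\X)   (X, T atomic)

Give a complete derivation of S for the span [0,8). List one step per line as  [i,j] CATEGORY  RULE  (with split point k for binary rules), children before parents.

[0,1] (S/(S\NP))/S  lex  "saw"
[1,2] S\NP  lex  "gave"
[2,3] S\(S\NP)  lex  "slowly"
[1,3] S  <  k=2
[0,3] S/(S\NP)  >  k=1
[3,4] PP\NP  lex  "quickly"
[4,5] NP  lex  "song"
[4,5] S/(S\NP)  >T
[5,6] S\NP  lex  "city"
[4,6] S  >  k=5
[6,7] N\S  lex  "liked"
[4,7] N  <  k=6
[7,8] (S\PP)\N  lex  "chased"
[4,8] S\PP  <  k=7
[3,8] S\NP  <B  k=4
[0,8] S  >  k=3

[0,8] S   >
  [0,3] S/(S\NP)   >
    [0,1] "saw" : (S/(S\NP))/S
    [1,3] S   <
      [1,2] "gave" : S\NP
      [2,3] "slowly" : S\(S\NP)
  [3,8] S\NP   <B
    [3,4] "quickly" : PP\NP
    [4,8] S\PP   <
      [4,7] N   <
        [4,6] S   >
          [4,5] S/(S\NP)   >T
            [4,5] "song" : NP
          [5,6] "city" : S\NP
        [6,7] "liked" : N\S
      [7,8] "chased" : (S\PP)\N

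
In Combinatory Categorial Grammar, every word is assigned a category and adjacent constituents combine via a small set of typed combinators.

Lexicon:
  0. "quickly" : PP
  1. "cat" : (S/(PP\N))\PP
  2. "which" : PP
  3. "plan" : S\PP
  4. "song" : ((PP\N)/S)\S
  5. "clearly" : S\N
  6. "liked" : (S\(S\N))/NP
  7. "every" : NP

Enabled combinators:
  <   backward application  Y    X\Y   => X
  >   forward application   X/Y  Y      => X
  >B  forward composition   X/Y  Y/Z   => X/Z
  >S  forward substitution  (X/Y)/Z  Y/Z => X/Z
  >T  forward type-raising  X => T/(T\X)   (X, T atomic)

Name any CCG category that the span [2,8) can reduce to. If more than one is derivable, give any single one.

[0,8] S   >
  [0,2] S/(PP\N)   <
    [0,1] "quickly" : PP
    [1,2] "cat" : (S/(PP\N))\PP
  [2,8] PP\N   >
    [2,5] (PP\N)/S   <
      [2,4] S   >
        [2,3] S/(S\PP)   >T
          [2,3] "which" : PP
        [3,4] "plan" : S\PP
      [4,5] "song" : ((PP\N)/S)\S
    [5,8] S   <
      [5,6] "clearly" : S\N
      [6,8] S\(S\N)   >
        [6,7] "liked" : (S\(S\N))/NP
        [7,8] "every" : NP

PP\N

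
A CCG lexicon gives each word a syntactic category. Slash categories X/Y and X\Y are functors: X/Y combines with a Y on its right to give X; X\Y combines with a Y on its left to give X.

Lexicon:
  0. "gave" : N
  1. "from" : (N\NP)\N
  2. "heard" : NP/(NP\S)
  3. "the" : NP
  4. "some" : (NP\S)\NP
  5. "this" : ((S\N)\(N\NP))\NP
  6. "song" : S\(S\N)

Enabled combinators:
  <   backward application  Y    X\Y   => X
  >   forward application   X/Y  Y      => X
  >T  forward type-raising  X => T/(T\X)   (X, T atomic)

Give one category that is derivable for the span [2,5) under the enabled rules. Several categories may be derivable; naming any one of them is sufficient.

NP

[0,7] S   <
  [0,6] S\N   <
    [0,2] N\NP   <
      [0,1] "gave" : N
      [1,2] "from" : (N\NP)\N
    [2,6] (S\N)\(N\NP)   <
      [2,5] NP   >
        [2,3] "heard" : NP/(NP\S)
        [3,5] NP\S   <
          [3,4] "the" : NP
          [4,5] "some" : (NP\S)\NP
      [5,6] "this" : ((S\N)\(N\NP))\NP
  [6,7] "song" : S\(S\N)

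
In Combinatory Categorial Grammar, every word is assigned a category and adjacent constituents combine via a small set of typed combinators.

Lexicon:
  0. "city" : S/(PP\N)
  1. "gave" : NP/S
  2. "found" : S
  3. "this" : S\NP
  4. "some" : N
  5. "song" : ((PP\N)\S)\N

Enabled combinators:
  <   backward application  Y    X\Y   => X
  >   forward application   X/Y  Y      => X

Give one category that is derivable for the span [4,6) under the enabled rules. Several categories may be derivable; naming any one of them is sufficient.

(PP\N)\S

[0,6] S   >
  [0,1] "city" : S/(PP\N)
  [1,6] PP\N   <
    [1,4] S   <
      [1,3] NP   >
        [1,2] "gave" : NP/S
        [2,3] "found" : S
      [3,4] "this" : S\NP
    [4,6] (PP\N)\S   <
      [4,5] "some" : N
      [5,6] "song" : ((PP\N)\S)\N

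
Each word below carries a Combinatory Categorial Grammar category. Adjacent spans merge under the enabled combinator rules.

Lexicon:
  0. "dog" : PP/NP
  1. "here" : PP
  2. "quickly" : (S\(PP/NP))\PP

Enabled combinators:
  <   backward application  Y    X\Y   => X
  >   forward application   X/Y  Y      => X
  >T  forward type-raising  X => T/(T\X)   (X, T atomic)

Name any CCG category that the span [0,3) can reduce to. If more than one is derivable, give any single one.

[0,3] S   <
  [0,1] "dog" : PP/NP
  [1,3] S\(PP/NP)   <
    [1,2] "here" : PP
    [2,3] "quickly" : (S\(PP/NP))\PP

S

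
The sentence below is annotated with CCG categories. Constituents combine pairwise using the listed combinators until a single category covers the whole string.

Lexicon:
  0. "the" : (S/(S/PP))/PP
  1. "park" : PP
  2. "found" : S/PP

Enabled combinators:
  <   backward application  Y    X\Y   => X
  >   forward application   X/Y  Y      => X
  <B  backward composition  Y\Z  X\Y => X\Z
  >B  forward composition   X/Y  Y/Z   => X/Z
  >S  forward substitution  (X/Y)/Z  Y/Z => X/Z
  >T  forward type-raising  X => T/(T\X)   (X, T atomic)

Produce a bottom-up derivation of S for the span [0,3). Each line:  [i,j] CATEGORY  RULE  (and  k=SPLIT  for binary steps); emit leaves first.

[0,1] (S/(S/PP))/PP  lex  "the"
[1,2] PP  lex  "park"
[0,2] S/(S/PP)  >  k=1
[2,3] S/PP  lex  "found"
[0,3] S  >  k=2

[0,3] S   >
  [0,2] S/(S/PP)   >
    [0,1] "the" : (S/(S/PP))/PP
    [1,2] "park" : PP
  [2,3] "found" : S/PP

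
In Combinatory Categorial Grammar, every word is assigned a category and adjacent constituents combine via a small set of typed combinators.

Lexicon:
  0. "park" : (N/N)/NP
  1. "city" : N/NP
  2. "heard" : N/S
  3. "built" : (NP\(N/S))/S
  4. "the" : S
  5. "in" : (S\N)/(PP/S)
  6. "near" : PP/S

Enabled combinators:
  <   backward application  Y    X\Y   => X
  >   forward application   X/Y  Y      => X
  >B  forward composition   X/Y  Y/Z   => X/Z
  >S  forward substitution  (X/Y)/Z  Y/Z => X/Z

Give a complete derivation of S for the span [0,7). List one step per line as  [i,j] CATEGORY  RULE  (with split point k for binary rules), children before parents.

[0,1] (N/N)/NP  lex  "park"
[1,2] N/NP  lex  "city"
[0,2] N/NP  >S  k=1
[2,3] N/S  lex  "heard"
[3,4] (NP\(N/S))/S  lex  "built"
[4,5] S  lex  "the"
[3,5] NP\(N/S)  >  k=4
[2,5] NP  <  k=3
[0,5] N  >  k=2
[5,6] (S\N)/(PP/S)  lex  "in"
[6,7] PP/S  lex  "near"
[5,7] S\N  >  k=6
[0,7] S  <  k=5

[0,7] S   <
  [0,5] N   >
    [0,2] N/NP   >S
      [0,1] "park" : (N/N)/NP
      [1,2] "city" : N/NP
    [2,5] NP   <
      [2,3] "heard" : N/S
      [3,5] NP\(N/S)   >
        [3,4] "built" : (NP\(N/S))/S
        [4,5] "the" : S
  [5,7] S\N   >
    [5,6] "in" : (S\N)/(PP/S)
    [6,7] "near" : PP/S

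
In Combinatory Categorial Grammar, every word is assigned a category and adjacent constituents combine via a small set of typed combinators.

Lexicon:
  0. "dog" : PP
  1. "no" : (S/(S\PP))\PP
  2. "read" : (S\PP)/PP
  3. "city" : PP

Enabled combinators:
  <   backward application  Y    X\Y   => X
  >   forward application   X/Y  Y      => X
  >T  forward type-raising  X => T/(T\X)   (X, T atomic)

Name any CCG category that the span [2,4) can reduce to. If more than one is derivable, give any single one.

[0,4] S   >
  [0,2] S/(S\PP)   <
    [0,1] "dog" : PP
    [1,2] "no" : (S/(S\PP))\PP
  [2,4] S\PP   >
    [2,3] "read" : (S\PP)/PP
    [3,4] "city" : PP

S\PP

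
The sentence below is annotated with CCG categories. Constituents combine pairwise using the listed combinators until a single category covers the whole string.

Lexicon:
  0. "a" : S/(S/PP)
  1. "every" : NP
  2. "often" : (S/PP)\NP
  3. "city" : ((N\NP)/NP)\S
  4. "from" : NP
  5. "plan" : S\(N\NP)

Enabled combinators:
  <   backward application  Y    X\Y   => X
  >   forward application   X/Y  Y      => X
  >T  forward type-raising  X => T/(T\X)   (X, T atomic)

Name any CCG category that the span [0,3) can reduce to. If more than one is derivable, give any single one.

[0,6] S   <
  [0,5] N\NP   >
    [0,4] (N\NP)/NP   <
      [0,3] S   >
        [0,1] "a" : S/(S/PP)
        [1,3] S/PP   <
          [1,2] "every" : NP
          [2,3] "often" : (S/PP)\NP
      [3,4] "city" : ((N\NP)/NP)\S
    [4,5] "from" : NP
  [5,6] "plan" : S\(N\NP)

S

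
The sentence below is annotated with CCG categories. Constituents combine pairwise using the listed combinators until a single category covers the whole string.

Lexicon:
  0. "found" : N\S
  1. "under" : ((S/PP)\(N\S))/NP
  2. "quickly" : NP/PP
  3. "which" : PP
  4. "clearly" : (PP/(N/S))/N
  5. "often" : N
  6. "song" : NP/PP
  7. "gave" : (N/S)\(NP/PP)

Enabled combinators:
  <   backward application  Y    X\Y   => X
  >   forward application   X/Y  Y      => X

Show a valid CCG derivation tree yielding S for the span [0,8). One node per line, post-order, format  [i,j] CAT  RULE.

[0,1] N\S  lex  "found"
[1,2] ((S/PP)\(N\S))/NP  lex  "under"
[2,3] NP/PP  lex  "quickly"
[3,4] PP  lex  "which"
[2,4] NP  >  k=3
[1,4] (S/PP)\(N\S)  >  k=2
[0,4] S/PP  <  k=1
[4,5] (PP/(N/S))/N  lex  "clearly"
[5,6] N  lex  "often"
[4,6] PP/(N/S)  >  k=5
[6,7] NP/PP  lex  "song"
[7,8] (N/S)\(NP/PP)  lex  "gave"
[6,8] N/S  <  k=7
[4,8] PP  >  k=6
[0,8] S  >  k=4

[0,8] S   >
  [0,4] S/PP   <
    [0,1] "found" : N\S
    [1,4] (S/PP)\(N\S)   >
      [1,2] "under" : ((S/PP)\(N\S))/NP
      [2,4] NP   >
        [2,3] "quickly" : NP/PP
        [3,4] "which" : PP
  [4,8] PP   >
    [4,6] PP/(N/S)   >
      [4,5] "clearly" : (PP/(N/S))/N
      [5,6] "often" : N
    [6,8] N/S   <
      [6,7] "song" : NP/PP
      [7,8] "gave" : (N/S)\(NP/PP)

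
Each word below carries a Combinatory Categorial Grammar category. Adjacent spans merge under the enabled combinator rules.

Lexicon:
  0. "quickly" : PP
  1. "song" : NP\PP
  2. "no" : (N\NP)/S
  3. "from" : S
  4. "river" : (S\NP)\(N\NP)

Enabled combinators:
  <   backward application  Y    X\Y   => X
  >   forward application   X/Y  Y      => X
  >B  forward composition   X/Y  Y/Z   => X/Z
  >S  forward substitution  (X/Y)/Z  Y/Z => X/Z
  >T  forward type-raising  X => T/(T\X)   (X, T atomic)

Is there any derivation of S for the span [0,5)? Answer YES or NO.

[0,5] S   <
  [0,2] NP   <
    [0,1] "quickly" : PP
    [1,2] "song" : NP\PP
  [2,5] S\NP   <
    [2,4] N\NP   >
      [2,3] "no" : (N\NP)/S
      [3,4] "from" : S
    [4,5] "river" : (S\NP)\(N\NP)

YES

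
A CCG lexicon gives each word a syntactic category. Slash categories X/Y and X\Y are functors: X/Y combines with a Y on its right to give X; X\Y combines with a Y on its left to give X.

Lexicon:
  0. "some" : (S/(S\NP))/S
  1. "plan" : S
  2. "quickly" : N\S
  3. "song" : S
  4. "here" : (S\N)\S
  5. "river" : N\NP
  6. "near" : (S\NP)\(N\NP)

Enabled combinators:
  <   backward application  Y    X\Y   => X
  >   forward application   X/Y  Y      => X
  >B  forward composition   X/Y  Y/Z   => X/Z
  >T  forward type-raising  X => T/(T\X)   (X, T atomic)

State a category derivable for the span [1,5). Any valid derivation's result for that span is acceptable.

S

[0,7] S   >
  [0,5] S/(S\NP)   >
    [0,1] "some" : (S/(S\NP))/S
    [1,5] S   <
      [1,3] N   <
        [1,2] "plan" : S
        [2,3] "quickly" : N\S
      [3,5] S\N   <
        [3,4] "song" : S
        [4,5] "here" : (S\N)\S
  [5,7] S\NP   <
    [5,6] "river" : N\NP
    [6,7] "near" : (S\NP)\(N\NP)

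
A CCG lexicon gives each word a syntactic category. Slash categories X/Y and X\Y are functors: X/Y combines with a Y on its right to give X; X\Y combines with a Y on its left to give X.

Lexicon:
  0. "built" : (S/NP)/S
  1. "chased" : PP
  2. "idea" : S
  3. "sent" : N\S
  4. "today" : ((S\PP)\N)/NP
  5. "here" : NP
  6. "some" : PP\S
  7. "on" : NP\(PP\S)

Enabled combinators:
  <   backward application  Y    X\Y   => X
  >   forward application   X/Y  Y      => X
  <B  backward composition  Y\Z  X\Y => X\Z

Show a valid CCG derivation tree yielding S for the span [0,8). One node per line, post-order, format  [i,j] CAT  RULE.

[0,1] (S/NP)/S  lex  "built"
[1,2] PP  lex  "chased"
[2,3] S  lex  "idea"
[3,4] N\S  lex  "sent"
[2,4] N  <  k=3
[4,5] ((S\PP)\N)/NP  lex  "today"
[5,6] NP  lex  "here"
[4,6] (S\PP)\N  >  k=5
[2,6] S\PP  <  k=4
[1,6] S  <  k=2
[0,6] S/NP  >  k=1
[6,7] PP\S  lex  "some"
[7,8] NP\(PP\S)  lex  "on"
[6,8] NP  <  k=7
[0,8] S  >  k=6

[0,8] S   >
  [0,6] S/NP   >
    [0,1] "built" : (S/NP)/S
    [1,6] S   <
      [1,2] "chased" : PP
      [2,6] S\PP   <
        [2,4] N   <
          [2,3] "idea" : S
          [3,4] "sent" : N\S
        [4,6] (S\PP)\N   >
          [4,5] "today" : ((S\PP)\N)/NP
          [5,6] "here" : NP
  [6,8] NP   <
    [6,7] "some" : PP\S
    [7,8] "on" : NP\(PP\S)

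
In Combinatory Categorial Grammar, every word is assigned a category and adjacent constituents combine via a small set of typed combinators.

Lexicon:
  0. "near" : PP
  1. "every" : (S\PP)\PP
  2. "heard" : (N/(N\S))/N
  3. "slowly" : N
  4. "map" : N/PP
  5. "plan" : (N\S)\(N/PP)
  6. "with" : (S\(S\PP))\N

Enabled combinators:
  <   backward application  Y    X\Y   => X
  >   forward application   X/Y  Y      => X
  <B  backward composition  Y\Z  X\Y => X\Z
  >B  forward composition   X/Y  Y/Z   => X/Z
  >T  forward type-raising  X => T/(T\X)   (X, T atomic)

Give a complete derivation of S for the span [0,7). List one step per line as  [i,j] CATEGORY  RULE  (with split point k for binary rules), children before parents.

[0,7] S   <
  [0,2] S\PP   <
    [0,1] "near" : PP
    [1,2] "every" : (S\PP)\PP
  [2,7] S\(S\PP)   <
    [2,6] N   >
      [2,4] N/(N\S)   >
        [2,3] "heard" : (N/(N\S))/N
        [3,4] "slowly" : N
      [4,6] N\S   <
        [4,5] "map" : N/PP
        [5,6] "plan" : (N\S)\(N/PP)
    [6,7] "with" : (S\(S\PP))\N

[0,1] PP  lex  "near"
[1,2] (S\PP)\PP  lex  "every"
[0,2] S\PP  <  k=1
[2,3] (N/(N\S))/N  lex  "heard"
[3,4] N  lex  "slowly"
[2,4] N/(N\S)  >  k=3
[4,5] N/PP  lex  "map"
[5,6] (N\S)\(N/PP)  lex  "plan"
[4,6] N\S  <  k=5
[2,6] N  >  k=4
[6,7] (S\(S\PP))\N  lex  "with"
[2,7] S\(S\PP)  <  k=6
[0,7] S  <  k=2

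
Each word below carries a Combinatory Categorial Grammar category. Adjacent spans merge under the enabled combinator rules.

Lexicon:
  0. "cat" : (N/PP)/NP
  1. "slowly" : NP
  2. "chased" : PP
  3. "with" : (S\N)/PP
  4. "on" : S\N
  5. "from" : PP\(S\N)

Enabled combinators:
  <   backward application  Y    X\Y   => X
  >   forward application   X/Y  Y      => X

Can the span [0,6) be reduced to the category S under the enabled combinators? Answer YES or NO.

YES

[0,6] S   <
  [0,3] N   >
    [0,2] N/PP   >
      [0,1] "cat" : (N/PP)/NP
      [1,2] "slowly" : NP
    [2,3] "chased" : PP
  [3,6] S\N   >
    [3,4] "with" : (S\N)/PP
    [4,6] PP   <
      [4,5] "on" : S\N
      [5,6] "from" : PP\(S\N)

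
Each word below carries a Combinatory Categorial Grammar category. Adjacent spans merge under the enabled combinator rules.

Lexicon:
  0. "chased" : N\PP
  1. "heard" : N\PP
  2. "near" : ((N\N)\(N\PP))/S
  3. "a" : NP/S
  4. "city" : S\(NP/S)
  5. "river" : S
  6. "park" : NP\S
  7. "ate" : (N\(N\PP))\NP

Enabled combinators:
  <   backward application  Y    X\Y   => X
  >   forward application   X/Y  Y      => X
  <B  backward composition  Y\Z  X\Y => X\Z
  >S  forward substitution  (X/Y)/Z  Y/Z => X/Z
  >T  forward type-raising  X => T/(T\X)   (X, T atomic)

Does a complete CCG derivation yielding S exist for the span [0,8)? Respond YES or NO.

N\PP N\PP ((N\N)\(N\PP))/S NP/S S\(NP/S) S NP\S (N\(N\PP))\NP
CKY chart[0,8] = {N, N/(N\N), NP/(NP\N), PP/(PP\N), S/(S\N)}; S ∉ chart

NO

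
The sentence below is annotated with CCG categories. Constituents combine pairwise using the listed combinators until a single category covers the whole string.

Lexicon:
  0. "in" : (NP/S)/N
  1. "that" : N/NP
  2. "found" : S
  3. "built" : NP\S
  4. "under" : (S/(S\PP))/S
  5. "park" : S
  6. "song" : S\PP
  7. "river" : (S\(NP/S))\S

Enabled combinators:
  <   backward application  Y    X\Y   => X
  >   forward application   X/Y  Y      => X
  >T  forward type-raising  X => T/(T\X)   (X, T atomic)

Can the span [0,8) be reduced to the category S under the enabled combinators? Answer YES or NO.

[0,8] S   <
  [0,4] NP/S   >
    [0,1] "in" : (NP/S)/N
    [1,4] N   >
      [1,2] "that" : N/NP
      [2,4] NP   <
        [2,3] "found" : S
        [3,4] "built" : NP\S
  [4,8] S\(NP/S)   <
    [4,7] S   >
      [4,6] S/(S\PP)   >
        [4,5] "under" : (S/(S\PP))/S
        [5,6] "park" : S
      [6,7] "song" : S\PP
    [7,8] "river" : (S\(NP/S))\S

YES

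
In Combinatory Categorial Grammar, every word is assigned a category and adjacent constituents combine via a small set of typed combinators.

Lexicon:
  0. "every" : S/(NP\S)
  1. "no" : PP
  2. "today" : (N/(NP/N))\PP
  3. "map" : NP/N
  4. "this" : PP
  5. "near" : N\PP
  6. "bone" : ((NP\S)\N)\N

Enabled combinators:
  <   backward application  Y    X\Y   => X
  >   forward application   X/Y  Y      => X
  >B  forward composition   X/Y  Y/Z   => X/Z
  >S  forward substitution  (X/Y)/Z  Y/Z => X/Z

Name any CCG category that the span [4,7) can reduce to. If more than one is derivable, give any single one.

[0,7] S   >
  [0,1] "every" : S/(NP\S)
  [1,7] NP\S   <
    [1,4] N   >
      [1,3] N/(NP/N)   <
        [1,2] "no" : PP
        [2,3] "today" : (N/(NP/N))\PP
      [3,4] "map" : NP/N
    [4,7] (NP\S)\N   <
      [4,6] N   <
        [4,5] "this" : PP
        [5,6] "near" : N\PP
      [6,7] "bone" : ((NP\S)\N)\N

(NP\S)\N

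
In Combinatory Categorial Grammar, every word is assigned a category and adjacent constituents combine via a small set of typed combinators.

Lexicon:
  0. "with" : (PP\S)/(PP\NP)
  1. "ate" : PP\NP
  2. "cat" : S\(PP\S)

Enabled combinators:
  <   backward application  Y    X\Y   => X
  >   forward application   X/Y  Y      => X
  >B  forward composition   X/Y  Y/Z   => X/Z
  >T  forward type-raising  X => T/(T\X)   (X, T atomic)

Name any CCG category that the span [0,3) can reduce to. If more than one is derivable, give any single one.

S

[0,3] S   <
  [0,2] PP\S   >
    [0,1] "with" : (PP\S)/(PP\NP)
    [1,2] "ate" : PP\NP
  [2,3] "cat" : S\(PP\S)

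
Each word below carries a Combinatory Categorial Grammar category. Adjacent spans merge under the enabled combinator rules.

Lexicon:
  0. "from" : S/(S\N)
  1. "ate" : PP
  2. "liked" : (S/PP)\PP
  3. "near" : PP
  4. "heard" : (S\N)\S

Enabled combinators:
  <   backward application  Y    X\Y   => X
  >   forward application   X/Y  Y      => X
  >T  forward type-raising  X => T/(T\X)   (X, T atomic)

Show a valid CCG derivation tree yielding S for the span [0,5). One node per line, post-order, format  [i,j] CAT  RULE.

[0,1] S/(S\N)  lex  "from"
[1,2] PP  lex  "ate"
[2,3] (S/PP)\PP  lex  "liked"
[1,3] S/PP  <  k=2
[3,4] PP  lex  "near"
[1,4] S  >  k=3
[4,5] (S\N)\S  lex  "heard"
[1,5] S\N  <  k=4
[0,5] S  >  k=1

[0,5] S   >
  [0,1] "from" : S/(S\N)
  [1,5] S\N   <
    [1,4] S   >
      [1,3] S/PP   <
        [1,2] "ate" : PP
        [2,3] "liked" : (S/PP)\PP
      [3,4] "near" : PP
    [4,5] "heard" : (S\N)\S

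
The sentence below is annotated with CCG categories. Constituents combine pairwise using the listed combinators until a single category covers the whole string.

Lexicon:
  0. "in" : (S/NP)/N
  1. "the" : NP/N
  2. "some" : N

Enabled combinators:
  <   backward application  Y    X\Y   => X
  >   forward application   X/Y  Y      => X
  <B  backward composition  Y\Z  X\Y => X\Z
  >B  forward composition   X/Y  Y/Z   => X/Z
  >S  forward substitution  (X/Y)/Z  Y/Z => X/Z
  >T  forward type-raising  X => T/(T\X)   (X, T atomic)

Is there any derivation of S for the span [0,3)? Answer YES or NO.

[0,3] S   >
  [0,2] S/N   >S
    [0,1] "in" : (S/NP)/N
    [1,2] "the" : NP/N
  [2,3] "some" : N

YES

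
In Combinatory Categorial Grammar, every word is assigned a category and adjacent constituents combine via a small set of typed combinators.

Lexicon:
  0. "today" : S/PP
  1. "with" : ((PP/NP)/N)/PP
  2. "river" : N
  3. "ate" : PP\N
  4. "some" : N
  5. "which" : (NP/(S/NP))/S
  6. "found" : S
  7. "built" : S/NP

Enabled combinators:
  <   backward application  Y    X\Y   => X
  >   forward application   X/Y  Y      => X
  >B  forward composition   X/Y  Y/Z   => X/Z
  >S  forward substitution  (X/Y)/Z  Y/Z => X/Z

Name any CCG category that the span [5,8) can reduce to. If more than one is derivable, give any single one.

[0,8] S   >
  [0,1] "today" : S/PP
  [1,8] PP   >
    [1,5] PP/NP   >
      [1,4] (PP/NP)/N   >
        [1,2] "with" : ((PP/NP)/N)/PP
        [2,4] PP   <
          [2,3] "river" : N
          [3,4] "ate" : PP\N
      [4,5] "some" : N
    [5,8] NP   >
      [5,7] NP/(S/NP)   >
        [5,6] "which" : (NP/(S/NP))/S
        [6,7] "found" : S
      [7,8] "built" : S/NP

NP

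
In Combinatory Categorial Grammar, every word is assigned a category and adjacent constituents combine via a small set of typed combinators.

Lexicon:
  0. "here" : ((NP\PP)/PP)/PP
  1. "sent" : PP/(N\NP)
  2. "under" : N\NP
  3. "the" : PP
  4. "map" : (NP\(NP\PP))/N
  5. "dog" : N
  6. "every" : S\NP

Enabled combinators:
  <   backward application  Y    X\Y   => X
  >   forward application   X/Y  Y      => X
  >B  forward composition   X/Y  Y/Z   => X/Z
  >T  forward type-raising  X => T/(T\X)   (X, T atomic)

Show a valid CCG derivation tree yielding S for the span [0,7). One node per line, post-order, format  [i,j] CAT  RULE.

[0,1] ((NP\PP)/PP)/PP  lex  "here"
[1,2] PP/(N\NP)  lex  "sent"
[2,3] N\NP  lex  "under"
[1,3] PP  >  k=2
[0,3] (NP\PP)/PP  >  k=1
[3,4] PP  lex  "the"
[0,4] NP\PP  >  k=3
[4,5] (NP\(NP\PP))/N  lex  "map"
[5,6] N  lex  "dog"
[4,6] NP\(NP\PP)  >  k=5
[0,6] NP  <  k=4
[6,7] S\NP  lex  "every"
[0,7] S  <  k=6

[0,7] S   <
  [0,6] NP   <
    [0,4] NP\PP   >
      [0,3] (NP\PP)/PP   >
        [0,1] "here" : ((NP\PP)/PP)/PP
        [1,3] PP   >
          [1,2] "sent" : PP/(N\NP)
          [2,3] "under" : N\NP
      [3,4] "the" : PP
    [4,6] NP\(NP\PP)   >
      [4,5] "map" : (NP\(NP\PP))/N
      [5,6] "dog" : N
  [6,7] "every" : S\NP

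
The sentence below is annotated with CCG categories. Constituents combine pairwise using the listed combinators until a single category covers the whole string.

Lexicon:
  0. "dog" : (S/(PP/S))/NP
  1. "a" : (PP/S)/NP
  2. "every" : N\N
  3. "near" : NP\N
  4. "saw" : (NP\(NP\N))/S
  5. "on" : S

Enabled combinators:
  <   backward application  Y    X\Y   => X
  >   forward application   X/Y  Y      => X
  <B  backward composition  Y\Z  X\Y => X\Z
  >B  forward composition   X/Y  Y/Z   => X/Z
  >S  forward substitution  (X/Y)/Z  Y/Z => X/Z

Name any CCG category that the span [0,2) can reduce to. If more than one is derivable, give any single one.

S/NP

[0,6] S   >
  [0,2] S/NP   >S
    [0,1] "dog" : (S/(PP/S))/NP
    [1,2] "a" : (PP/S)/NP
  [2,6] NP   <
    [2,4] NP\N   <B
      [2,3] "every" : N\N
      [3,4] "near" : NP\N
    [4,6] NP\(NP\N)   >
      [4,5] "saw" : (NP\(NP\N))/S
      [5,6] "on" : S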